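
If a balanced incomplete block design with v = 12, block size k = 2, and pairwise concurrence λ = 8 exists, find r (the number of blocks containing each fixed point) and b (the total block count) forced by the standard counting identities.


Any 2-(v, k, λ) BIBD satisfies two necessary conditions:
  (i)  Each point sits in r blocks, and counting incidences through any fixed point gives r(k − 1) = λ(v − 1), so r = λ(v − 1)/(k − 1).
  (ii) Total incidences bk = vr, so b = vr/k.
Step 1: r = λ(v − 1)/(k − 1) = 8·(12 − 1)/(2 − 1) = 8·11/1 = 88/1 = 88.
Step 2: b = vr/k = 12·88/2 = 1056/2 = 528.
Check integrality: r = 88 ∈ Z ✓, b = 528 ∈ Z ✓.
(These identities are necessary conditions: they determine r and b for any design with these parameters, but do not by themselves prove that one exists.)

r = 88, b = 528.


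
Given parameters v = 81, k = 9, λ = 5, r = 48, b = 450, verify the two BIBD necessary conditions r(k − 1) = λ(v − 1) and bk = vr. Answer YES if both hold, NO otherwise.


Condition (i): r(k − 1) = 48·8 = 384; λ(v − 1) = 5·80 = 400. Match? NO.
Condition (ii): bk = 450·9 = 4050; vr = 81·48 = 3888. Match? NO.
Both conditions hold? NO.

NO


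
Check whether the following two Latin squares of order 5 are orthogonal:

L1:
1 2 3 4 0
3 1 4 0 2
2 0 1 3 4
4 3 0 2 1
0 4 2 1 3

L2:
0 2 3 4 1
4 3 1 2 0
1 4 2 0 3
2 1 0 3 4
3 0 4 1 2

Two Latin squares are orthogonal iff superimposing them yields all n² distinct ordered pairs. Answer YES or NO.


Form the n² = 25 superimposed pairs (L1[i][j], L2[i][j]), row by row (rows and columns indexed from 0):
row 0: (1,0) (2,2) (3,3) (4,4) (0,1)
row 1: (3,4) (1,3) (4,1) (0,2) (2,0)
row 2: (2,1) (0,4) (1,2) (3,0) (4,3)
row 3: (4,2) (3,1) (0,0) (2,3) (1,4)
row 4: (0,3) (4,0) (2,4) (1,1) (3,2)
Orthogonality requires all 25 pairs distinct.
Check by first coordinate: for each symbol s of L1, list the L2 entries in the n cells where L1 = s; they must all differ.
  L1 = 0: L2 entries (in reading order) 1, 2, 4, 0, 3 — all 5 distinct ✓
  L1 = 1: L2 entries (in reading order) 0, 3, 2, 4, 1 — all 5 distinct ✓
  L1 = 2: L2 entries (in reading order) 2, 0, 1, 3, 4 — all 5 distinct ✓
  L1 = 3: L2 entries (in reading order) 3, 4, 0, 1, 2 — all 5 distinct ✓
  L1 = 4: L2 entries (in reading order) 4, 1, 3, 2, 0 — all 5 distinct ✓
Every symbol of L1 meets every symbol of L2 exactly once, so all 25 pairs are distinct (25 of 25).
Conclusion: YES.

YES


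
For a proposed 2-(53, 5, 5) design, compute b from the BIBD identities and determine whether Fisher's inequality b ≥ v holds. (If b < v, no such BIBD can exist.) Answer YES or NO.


b = λv(v − 1)/(k(k − 1)) = 5·53·52/(5·4) = 13780/20 = 689.
Compare with v = 53: b ≥ v, so Fisher's inequality holds.

YES


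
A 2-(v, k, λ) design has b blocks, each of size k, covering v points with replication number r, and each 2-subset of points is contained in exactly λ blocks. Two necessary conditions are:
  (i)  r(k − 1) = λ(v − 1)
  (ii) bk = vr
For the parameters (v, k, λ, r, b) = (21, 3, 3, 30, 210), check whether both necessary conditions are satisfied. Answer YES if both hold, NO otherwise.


Condition (i): r(k − 1) = 30·2 = 60; λ(v − 1) = 3·20 = 60. Match? YES.
Condition (ii): bk = 210·3 = 630; vr = 21·30 = 630. Match? YES.
Both conditions hold? YES.

YES


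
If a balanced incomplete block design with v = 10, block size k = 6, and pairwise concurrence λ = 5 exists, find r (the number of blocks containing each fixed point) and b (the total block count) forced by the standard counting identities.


Any 2-(v, k, λ) BIBD satisfies two necessary conditions:
  (i)  Each point sits in r blocks, and counting incidences through any fixed point gives r(k − 1) = λ(v − 1), so r = λ(v − 1)/(k − 1).
  (ii) Total incidences bk = vr, so b = vr/k.
Step 1: r = λ(v − 1)/(k − 1) = 5·(10 − 1)/(6 − 1) = 5·9/5 = 45/5 = 9.
Step 2: b = vr/k = 10·9/6 = 90/6 = 15.
Check integrality: r = 9 ∈ Z ✓, b = 15 ∈ Z ✓.
(These identities are necessary conditions: they determine r and b for any design with these parameters, but do not by themselves prove that one exists.)

r = 9, b = 15.


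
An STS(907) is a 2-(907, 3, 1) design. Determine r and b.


An STS(v) is a 2-(v, 3, 1) BIBD: block size k = 3, λ = 1.
Replication: r(k − 1) = λ(v − 1) ⇒ r·2 = 907 − 1 = 906 ⇒ r = 453.
Block count: bk = vr ⇒ b·3 = 907·453 = 410871 ⇒ b = 136957.

r = 453, b = 136957.


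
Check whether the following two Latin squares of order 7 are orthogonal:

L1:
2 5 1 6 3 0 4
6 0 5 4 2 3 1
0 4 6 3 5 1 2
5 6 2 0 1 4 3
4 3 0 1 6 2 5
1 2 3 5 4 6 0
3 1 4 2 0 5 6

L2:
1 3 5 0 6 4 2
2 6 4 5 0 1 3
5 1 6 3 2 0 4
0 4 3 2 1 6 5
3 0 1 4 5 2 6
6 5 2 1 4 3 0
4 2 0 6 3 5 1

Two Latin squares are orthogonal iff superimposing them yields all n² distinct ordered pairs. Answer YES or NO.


Form the n² = 49 superimposed pairs (L1[i][j], L2[i][j]), row by row (rows and columns indexed from 0):
row 0: (2,1) (5,3) (1,5) (6,0) (3,6) (0,4) (4,2)
row 1: (6,2) (0,6) (5,4) (4,5) (2,0) (3,1) (1,3)
row 2: (0,5) (4,1) (6,6) (3,3) (5,2) (1,0) (2,4)
row 3: (5,0) (6,4) (2,3) (0,2) (1,1) (4,6) (3,5)
row 4: (4,3) (3,0) (0,1) (1,4) (6,5) (2,2) (5,6)
row 5: (1,6) (2,5) (3,2) (5,1) (4,4) (6,3) (0,0)
row 6: (3,4) (1,2) (4,0) (2,6) (0,3) (5,5) (6,1)
Orthogonality requires all 49 pairs distinct.
Check by first coordinate: for each symbol s of L1, list the L2 entries in the n cells where L1 = s; they must all differ.
  L1 = 0: L2 entries (in reading order) 4, 6, 5, 2, 1, 0, 3 — all 7 distinct ✓
  L1 = 1: L2 entries (in reading order) 5, 3, 0, 1, 4, 6, 2 — all 7 distinct ✓
  L1 = 2: L2 entries (in reading order) 1, 0, 4, 3, 2, 5, 6 — all 7 distinct ✓
  L1 = 3: L2 entries (in reading order) 6, 1, 3, 5, 0, 2, 4 — all 7 distinct ✓
  L1 = 4: L2 entries (in reading order) 2, 5, 1, 6, 3, 4, 0 — all 7 distinct ✓
  L1 = 5: L2 entries (in reading order) 3, 4, 2, 0, 6, 1, 5 — all 7 distinct ✓
  L1 = 6: L2 entries (in reading order) 0, 2, 6, 4, 5, 3, 1 — all 7 distinct ✓
Every symbol of L1 meets every symbol of L2 exactly once, so all 49 pairs are distinct (49 of 49).
Conclusion: YES.

YES


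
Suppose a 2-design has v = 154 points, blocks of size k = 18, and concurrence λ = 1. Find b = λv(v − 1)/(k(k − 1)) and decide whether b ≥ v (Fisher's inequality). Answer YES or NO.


b = λv(v − 1)/(k(k − 1)) = 1·154·153/(18·17) = 23562/306 = 77.
Compare with v = 154: b < v, so Fisher's inequality fails.

NO


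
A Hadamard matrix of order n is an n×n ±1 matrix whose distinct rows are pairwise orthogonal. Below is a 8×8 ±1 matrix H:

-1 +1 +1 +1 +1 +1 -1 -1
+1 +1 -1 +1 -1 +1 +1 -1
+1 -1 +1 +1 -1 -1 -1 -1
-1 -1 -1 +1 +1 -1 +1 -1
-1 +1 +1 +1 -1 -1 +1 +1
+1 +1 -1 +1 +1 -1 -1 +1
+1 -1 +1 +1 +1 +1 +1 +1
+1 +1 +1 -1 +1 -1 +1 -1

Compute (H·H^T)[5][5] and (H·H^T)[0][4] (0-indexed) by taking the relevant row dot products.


Row 0 of H: [-1, 1, 1, 1, 1, 1, -1, -1].
Row 4 of H: [-1, 1, 1, 1, -1, -1, 1, 1].
Row 5 of H: [1, 1, -1, 1, 1, -1, -1, 1].
(H·H^T)[5][5] = Σ_j H[5][j]·H[5][j] = (1)² + (1)² + (-1)² + (1)² + (1)² + (-1)² + (-1)² + (1)² = 1 + 1 + 1 + 1 + 1 + 1 + 1 + 1 = 8.
(H·H^T)[0][4] = Σ_j H[0][j]·H[4][j] = (-1)·(-1) + (1)·(1) + (1)·(1) + (1)·(1) + (1)·(-1) + (1)·(-1) + (-1)·(1) + (-1)·(1) = 1 + 1 + 1 + 1 + -1 + -1 + -1 + -1 = 0.
So rows 0 and 4 are orthogonal; the diagonal entry equals n = 8.

(5,5) entry = 8; (0,4) entry = 0.


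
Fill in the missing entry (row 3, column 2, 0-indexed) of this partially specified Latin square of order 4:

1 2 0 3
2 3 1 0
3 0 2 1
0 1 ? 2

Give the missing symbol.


Row 3 contains symbols [0, 1, 2] — missing [3].
Column 2 contains symbols [0, 1, 2] — missing [3].
The missing symbol must appear in both missing sets; intersection = [3].
Therefore the hidden value is 3.

Missing value = 3.


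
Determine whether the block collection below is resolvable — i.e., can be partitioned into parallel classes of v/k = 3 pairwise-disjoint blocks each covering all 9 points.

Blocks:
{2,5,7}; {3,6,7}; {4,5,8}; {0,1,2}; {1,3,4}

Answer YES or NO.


v = 9, block size k = 3, number of blocks = 5.
For resolvability, blocks must partition into parallel classes of size v/k = 3.
Total blocks must therefore be a multiple of 3: 5 = 3·1 + 2 ⇒ not divisible ✗.
Resolvable? NO.

NO


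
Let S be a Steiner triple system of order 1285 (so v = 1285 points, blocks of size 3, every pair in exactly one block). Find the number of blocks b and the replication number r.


An STS(v) is a 2-(v, 3, 1) BIBD: block size k = 3, λ = 1.
Replication: r(k − 1) = λ(v − 1) ⇒ r·2 = 1285 − 1 = 1284 ⇒ r = 642.
Block count: b = v(v − 1)/6 = 1285·1284/6 = 1649940/6 = 274990.

r = 642, b = 274990.


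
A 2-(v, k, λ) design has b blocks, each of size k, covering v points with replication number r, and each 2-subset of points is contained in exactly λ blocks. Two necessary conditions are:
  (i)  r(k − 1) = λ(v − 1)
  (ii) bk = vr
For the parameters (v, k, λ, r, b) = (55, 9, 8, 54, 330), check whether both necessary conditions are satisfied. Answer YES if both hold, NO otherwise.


Condition (i): r(k − 1) = 54·8 = 432; λ(v − 1) = 8·54 = 432. Match? YES.
Condition (ii): bk = 330·9 = 2970; vr = 55·54 = 2970. Match? YES.
Both conditions hold? YES.

YES


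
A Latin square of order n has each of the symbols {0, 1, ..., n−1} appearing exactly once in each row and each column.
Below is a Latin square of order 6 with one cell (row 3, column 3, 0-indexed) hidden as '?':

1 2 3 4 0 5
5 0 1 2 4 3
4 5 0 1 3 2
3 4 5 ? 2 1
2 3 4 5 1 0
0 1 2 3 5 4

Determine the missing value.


Row 3 contains symbols [1, 2, 3, 4, 5] — missing [0].
Column 3 contains symbols [1, 2, 3, 4, 5] — missing [0].
The missing symbol must appear in both missing sets; intersection = [0].
Therefore the hidden value is 0.

Missing value = 0.


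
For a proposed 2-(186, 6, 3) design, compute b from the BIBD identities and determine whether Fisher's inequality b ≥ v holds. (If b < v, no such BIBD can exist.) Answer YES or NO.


r = λ(v − 1)/(k − 1) = 3·185/5 = 111.
b = vr/k = 186·111/6 = 3441.
Fisher's inequality: b ≥ v ⇔ 3441 ≥ 186? YES.

YES


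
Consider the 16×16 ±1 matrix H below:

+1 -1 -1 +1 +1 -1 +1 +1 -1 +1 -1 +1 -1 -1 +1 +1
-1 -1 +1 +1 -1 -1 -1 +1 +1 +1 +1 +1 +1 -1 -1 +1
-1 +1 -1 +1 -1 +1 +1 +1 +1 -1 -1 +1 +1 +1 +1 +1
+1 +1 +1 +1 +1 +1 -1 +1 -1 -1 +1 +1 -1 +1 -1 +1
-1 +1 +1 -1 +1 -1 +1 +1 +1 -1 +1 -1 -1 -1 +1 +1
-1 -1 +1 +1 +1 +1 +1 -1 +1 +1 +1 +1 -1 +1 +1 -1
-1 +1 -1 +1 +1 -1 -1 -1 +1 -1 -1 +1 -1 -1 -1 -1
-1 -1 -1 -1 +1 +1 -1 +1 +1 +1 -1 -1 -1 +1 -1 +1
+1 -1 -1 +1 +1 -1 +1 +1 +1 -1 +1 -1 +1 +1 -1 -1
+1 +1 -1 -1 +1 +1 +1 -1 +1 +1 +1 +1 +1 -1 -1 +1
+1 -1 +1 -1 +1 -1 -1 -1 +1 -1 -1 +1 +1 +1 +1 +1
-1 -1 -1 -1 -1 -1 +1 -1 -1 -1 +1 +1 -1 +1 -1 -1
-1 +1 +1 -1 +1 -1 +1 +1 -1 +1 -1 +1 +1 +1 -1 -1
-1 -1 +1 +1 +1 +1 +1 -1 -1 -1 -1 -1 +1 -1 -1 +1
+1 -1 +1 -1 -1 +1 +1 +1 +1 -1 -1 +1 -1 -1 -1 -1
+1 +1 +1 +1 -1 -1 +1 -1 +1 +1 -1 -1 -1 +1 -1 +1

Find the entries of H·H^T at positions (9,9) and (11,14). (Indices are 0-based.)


Row 9 of H: [1, 1, -1, -1, 1, 1, 1, -1, 1, 1, 1, 1, 1, -1, -1, 1].
Row 11 of H: [-1, -1, -1, -1, -1, -1, 1, -1, -1, -1, 1, 1, -1, 1, -1, -1].
Row 14 of H: [1, -1, 1, -1, -1, 1, 1, 1, 1, -1, -1, 1, -1, -1, -1, -1].
(H·H^T)[9][9] = Σ_j H[9][j]·H[9][j] = (1)² + (1)² + (-1)² + (-1)² + (1)² + (1)² + (1)² + (-1)² + (1)² + (1)² + (1)² + (1)² + (1)² + (-1)² + (-1)² + (1)² = 1 + 1 + 1 + 1 + 1 + 1 + 1 + 1 + 1 + 1 + 1 + 1 + 1 + 1 + 1 + 1 = 16.
(H·H^T)[11][14] = Σ_j H[11][j]·H[14][j] = (-1)·(1) + (-1)·(-1) + (-1)·(1) + (-1)·(-1) + (-1)·(-1) + (-1)·(1) + (1)·(1) + (-1)·(1) + (-1)·(1) + (-1)·(-1) + (1)·(-1) + (1)·(1) + (-1)·(-1) + (1)·(-1) + (-1)·(-1) + (-1)·(-1) = -1 + 1 + -1 + 1 + 1 + -1 + 1 + -1 + -1 + 1 + -1 + 1 + 1 + -1 + 1 + 1 = 2.
Rows 11 and 14 are not orthogonal (dot product = 2 ≠ 0), so H is not a Hadamard matrix.

(9,9) entry = 16; (11,14) entry = 2.


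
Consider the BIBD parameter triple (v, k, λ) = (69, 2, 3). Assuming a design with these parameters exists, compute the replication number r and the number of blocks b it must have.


Any 2-(v, k, λ) BIBD satisfies two necessary conditions:
  (i)  Each point sits in r blocks, and counting incidences through any fixed point gives r(k − 1) = λ(v − 1), so r = λ(v − 1)/(k − 1).
  (ii) Total incidences bk = vr, so b = vr/k.
Step 1: r = λ(v − 1)/(k − 1) = 3·(69 − 1)/(2 − 1) = 3·68/1 = 204/1 = 204.
Step 2: b = vr/k = 69·204/2 = 14076/2 = 7038.
Check integrality: r = 204 ∈ Z ✓, b = 7038 ∈ Z ✓.
(These identities are necessary conditions: they determine r and b for any design with these parameters, but do not by themselves prove that one exists.)

r = 204, b = 7038.


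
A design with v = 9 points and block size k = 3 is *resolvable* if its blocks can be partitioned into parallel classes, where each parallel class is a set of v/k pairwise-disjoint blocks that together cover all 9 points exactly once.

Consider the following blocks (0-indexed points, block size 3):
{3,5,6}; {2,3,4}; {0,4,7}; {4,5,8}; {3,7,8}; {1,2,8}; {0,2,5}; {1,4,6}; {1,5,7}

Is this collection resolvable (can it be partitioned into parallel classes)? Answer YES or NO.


v = 9, block size k = 3, number of blocks = 9.
For resolvability, blocks must partition into parallel classes of size v/k = 3.
Total blocks must therefore be a multiple of 3: 9 = 3·3 + 0 ⇒ divisible ✓.
Consider block {2,3,4}. The only other block(s) in the collection disjoint from it are {1,5,7} — just 1 block(s). Any parallel class containing {2,3,4} would need 2 other blocks each disjoint from it, so no parallel class of size 3 can contain {2,3,4}.
Since every block must belong to some parallel class in a resolution, the collection cannot be partitioned into parallel classes.
Resolvable? NO.

NO


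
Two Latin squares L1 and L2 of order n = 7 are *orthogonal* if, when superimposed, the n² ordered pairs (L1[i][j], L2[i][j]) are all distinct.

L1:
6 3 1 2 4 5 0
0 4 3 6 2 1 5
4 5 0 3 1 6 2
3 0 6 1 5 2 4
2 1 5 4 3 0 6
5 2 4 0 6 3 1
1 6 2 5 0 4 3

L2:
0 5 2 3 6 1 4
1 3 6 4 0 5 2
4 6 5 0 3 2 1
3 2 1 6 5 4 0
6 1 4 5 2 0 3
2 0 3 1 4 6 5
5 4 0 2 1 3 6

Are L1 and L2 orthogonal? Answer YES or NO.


Form the n² = 49 superimposed pairs (L1[i][j], L2[i][j]), row by row (rows and columns indexed from 0):
row 0: (6,0) (3,5) (1,2) (2,3) (4,6) (5,1) (0,4)
row 1: (0,1) (4,3) (3,6) (6,4) (2,0) (1,5) (5,2)
row 2: (4,4) (5,6) (0,5) (3,0) (1,3) (6,2) (2,1)
row 3: (3,3) (0,2) (6,1) (1,6) (5,5) (2,4) (4,0)
row 4: (2,6) (1,1) (5,4) (4,5) (3,2) (0,0) (6,3)
row 5: (5,2) (2,0) (4,3) (0,1) (6,4) (3,6) (1,5)
row 6: (1,5) (6,4) (2,0) (5,2) (0,1) (4,3) (3,6)
Orthogonality requires all 49 pairs distinct.
But the pair (5,2) repeats: cell (1,6) has L1 = 5, L2 = 2, and cell (5,0) has L1 = 5, L2 = 2.
A repeated pair means some other pair never occurs (only 35 distinct pairs out of 49), so the squares are not orthogonal.
Conclusion: NO.

NO


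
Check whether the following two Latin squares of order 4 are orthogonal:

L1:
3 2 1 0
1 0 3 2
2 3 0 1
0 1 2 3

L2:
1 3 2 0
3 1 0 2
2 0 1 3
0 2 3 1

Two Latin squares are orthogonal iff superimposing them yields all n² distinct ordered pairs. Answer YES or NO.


Form the n² = 16 superimposed pairs (L1[i][j], L2[i][j]), row by row (rows and columns indexed from 0):
row 0: (3,1) (2,3) (1,2) (0,0)
row 1: (1,3) (0,1) (3,0) (2,2)
row 2: (2,2) (3,0) (0,1) (1,3)
row 3: (0,0) (1,2) (2,3) (3,1)
Orthogonality requires all 16 pairs distinct.
But the pair (2,2) repeats: cell (1,3) has L1 = 2, L2 = 2, and cell (2,0) has L1 = 2, L2 = 2.
A repeated pair means some other pair never occurs (only 8 distinct pairs out of 16), so the squares are not orthogonal.
Conclusion: NO.

NO


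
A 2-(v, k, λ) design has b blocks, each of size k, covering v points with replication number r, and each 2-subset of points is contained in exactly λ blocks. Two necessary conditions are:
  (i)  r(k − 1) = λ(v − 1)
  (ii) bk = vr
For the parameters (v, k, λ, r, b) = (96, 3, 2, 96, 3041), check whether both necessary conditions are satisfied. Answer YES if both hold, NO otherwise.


Condition (i): r(k − 1) = 96·2 = 192; λ(v − 1) = 2·95 = 190. Match? NO.
Condition (ii): bk = 3041·3 = 9123; vr = 96·96 = 9216. Match? NO.
Both conditions hold? NO.

NO


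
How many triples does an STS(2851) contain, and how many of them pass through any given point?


An STS(v) is a 2-(v, 3, 1) BIBD: block size k = 3, λ = 1.
Replication: r(k − 1) = λ(v − 1) ⇒ r·2 = 2851 − 1 = 2850 ⇒ r = 1425.
Block count: bk = vr ⇒ b·3 = 2851·1425 = 4062675 ⇒ b = 1354225.

r = 1425, b = 1354225.


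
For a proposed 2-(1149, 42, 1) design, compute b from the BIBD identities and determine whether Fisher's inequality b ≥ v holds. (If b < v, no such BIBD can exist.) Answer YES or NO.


r = λ(v − 1)/(k − 1) = 1·1148/41 = 28.
b = vr/k = 1149·28/42 = 766.
Fisher's inequality: b ≥ v ⇔ 766 ≥ 1149? NO.

NO


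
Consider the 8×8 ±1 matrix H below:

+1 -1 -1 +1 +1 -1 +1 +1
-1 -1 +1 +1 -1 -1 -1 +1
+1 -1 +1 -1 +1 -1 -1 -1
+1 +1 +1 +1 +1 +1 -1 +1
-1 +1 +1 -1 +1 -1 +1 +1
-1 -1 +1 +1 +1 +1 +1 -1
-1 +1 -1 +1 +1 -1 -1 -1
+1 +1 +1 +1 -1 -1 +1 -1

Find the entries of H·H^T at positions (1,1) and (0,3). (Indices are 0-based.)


Row 0 of H: [1, -1, -1, 1, 1, -1, 1, 1].
Row 1 of H: [-1, -1, 1, 1, -1, -1, -1, 1].
Row 3 of H: [1, 1, 1, 1, 1, 1, -1, 1].
(H·H^T)[1][1] = Σ_j H[1][j]·H[1][j] = (-1)² + (-1)² + (1)² + (1)² + (-1)² + (-1)² + (-1)² + (1)² = 1 + 1 + 1 + 1 + 1 + 1 + 1 + 1 = 8.
(H·H^T)[0][3] = Σ_j H[0][j]·H[3][j] = (1)·(1) + (-1)·(1) + (-1)·(1) + (1)·(1) + (1)·(1) + (-1)·(1) + (1)·(-1) + (1)·(1) = 1 + -1 + -1 + 1 + 1 + -1 + -1 + 1 = 0.
So rows 0 and 3 are orthogonal; the diagonal entry equals n = 8.

(1,1) entry = 8; (0,3) entry = 0.


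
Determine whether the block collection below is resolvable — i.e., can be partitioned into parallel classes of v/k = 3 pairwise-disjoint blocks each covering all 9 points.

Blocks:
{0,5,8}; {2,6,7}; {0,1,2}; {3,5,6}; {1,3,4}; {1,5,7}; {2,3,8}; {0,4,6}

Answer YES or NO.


v = 9, block size k = 3, number of blocks = 8.
For resolvability, blocks must partition into parallel classes of size v/k = 3.
Total blocks must therefore be a multiple of 3: 8 = 3·2 + 2 ⇒ not divisible ✗.
Resolvable? NO.

NO


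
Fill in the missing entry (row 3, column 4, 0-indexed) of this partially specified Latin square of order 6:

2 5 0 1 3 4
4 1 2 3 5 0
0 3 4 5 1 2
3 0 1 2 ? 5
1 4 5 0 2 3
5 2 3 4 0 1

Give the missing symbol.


Row 3 contains symbols [0, 1, 2, 3, 5] — missing [4].
Column 4 contains symbols [0, 1, 2, 3, 5] — missing [4].
The missing symbol must appear in both missing sets; intersection = [4].
Therefore the hidden value is 4.

Missing value = 4.


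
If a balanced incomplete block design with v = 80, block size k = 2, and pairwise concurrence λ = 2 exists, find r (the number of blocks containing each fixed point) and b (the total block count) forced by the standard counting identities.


Any 2-(v, k, λ) BIBD satisfies two necessary conditions:
  (i)  Each point sits in r blocks, and counting incidences through any fixed point gives r(k − 1) = λ(v − 1), so r = λ(v − 1)/(k − 1).
  (ii) Total incidences bk = vr, so b = vr/k.
Step 1: r = λ(v − 1)/(k − 1) = 2·(80 − 1)/(2 − 1) = 2·79/1 = 158/1 = 158.
Step 2: b = vr/k = 80·158/2 = 12640/2 = 6320.
Check integrality: r = 158 ∈ Z ✓, b = 6320 ∈ Z ✓.
(These identities are necessary conditions: they determine r and b for any design with these parameters, but do not by themselves prove that one exists.)

r = 158, b = 6320.


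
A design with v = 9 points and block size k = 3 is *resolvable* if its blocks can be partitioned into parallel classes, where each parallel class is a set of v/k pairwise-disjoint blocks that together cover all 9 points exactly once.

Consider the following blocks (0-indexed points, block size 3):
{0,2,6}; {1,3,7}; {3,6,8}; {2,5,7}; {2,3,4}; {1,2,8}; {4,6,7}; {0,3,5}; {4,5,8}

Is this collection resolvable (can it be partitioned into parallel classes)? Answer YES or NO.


v = 9, block size k = 3, number of blocks = 9.
For resolvability, blocks must partition into parallel classes of size v/k = 3.
Total blocks must therefore be a multiple of 3: 9 = 3·3 + 0 ⇒ divisible ✓.
Consider block {3,6,8}. The only other block(s) in the collection disjoint from it are {2,5,7} — just 1 block(s). Any parallel class containing {3,6,8} would need 2 other blocks each disjoint from it, so no parallel class of size 3 can contain {3,6,8}.
Since every block must belong to some parallel class in a resolution, the collection cannot be partitioned into parallel classes.
Resolvable? NO.

NO


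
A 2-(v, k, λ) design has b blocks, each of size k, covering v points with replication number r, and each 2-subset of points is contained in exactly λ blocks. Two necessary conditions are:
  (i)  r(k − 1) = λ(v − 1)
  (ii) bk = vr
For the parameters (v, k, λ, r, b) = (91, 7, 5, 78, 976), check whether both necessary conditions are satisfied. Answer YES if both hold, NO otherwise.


Condition (i): r(k − 1) = 78·6 = 468; λ(v − 1) = 5·90 = 450. Match? NO.
Condition (ii): bk = 976·7 = 6832; vr = 91·78 = 7098. Match? NO.
Both conditions hold? NO.

NO


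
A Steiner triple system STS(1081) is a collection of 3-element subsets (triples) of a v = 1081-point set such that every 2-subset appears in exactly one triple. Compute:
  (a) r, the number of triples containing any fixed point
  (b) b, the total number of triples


An STS(v) is a 2-(v, 3, 1) BIBD: block size k = 3, λ = 1.
Replication: r(k − 1) = λ(v − 1) ⇒ r·2 = 1081 − 1 = 1080 ⇒ r = 540.
Block count: bk = vr ⇒ b·3 = 1081·540 = 583740 ⇒ b = 194580.

r = 540, b = 194580.


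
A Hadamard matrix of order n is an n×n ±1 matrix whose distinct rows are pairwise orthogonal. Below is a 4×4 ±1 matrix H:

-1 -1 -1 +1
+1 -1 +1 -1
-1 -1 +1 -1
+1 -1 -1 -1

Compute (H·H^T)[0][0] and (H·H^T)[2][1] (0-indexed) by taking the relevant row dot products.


Row 0 of H: [-1, -1, -1, 1].
Row 1 of H: [1, -1, 1, -1].
Row 2 of H: [-1, -1, 1, -1].
(H·H^T)[0][0] = Σ_j H[0][j]·H[0][j] = (-1)² + (-1)² + (-1)² + (1)² = 1 + 1 + 1 + 1 = 4.
(H·H^T)[2][1] = Σ_j H[2][j]·H[1][j] = (-1)·(1) + (-1)·(-1) + (1)·(1) + (-1)·(-1) = -1 + 1 + 1 + 1 = 2.
Rows 2 and 1 are not orthogonal (dot product = 2 ≠ 0), so H is not a Hadamard matrix.

(0,0) entry = 4; (2,1) entry = 2.


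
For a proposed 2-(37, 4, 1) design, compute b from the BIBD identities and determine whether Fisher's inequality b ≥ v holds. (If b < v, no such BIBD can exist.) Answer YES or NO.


b = λv(v − 1)/(k(k − 1)) = 1·37·36/(4·3) = 1332/12 = 111.
Compare with v = 37: b ≥ v, so Fisher's inequality holds.

YES


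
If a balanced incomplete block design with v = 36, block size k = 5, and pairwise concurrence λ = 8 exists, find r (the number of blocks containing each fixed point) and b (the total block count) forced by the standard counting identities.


Any 2-(v, k, λ) BIBD satisfies two necessary conditions:
  (i)  Each point sits in r blocks, and counting incidences through any fixed point gives r(k − 1) = λ(v − 1), so r = λ(v − 1)/(k − 1).
  (ii) Total incidences bk = vr, so b = vr/k.
Step 1: r = λ(v − 1)/(k − 1) = 8·(36 − 1)/(5 − 1) = 8·35/4 = 280/4 = 70.
Step 2: b = vr/k = 36·70/5 = 2520/5 = 504.
Check integrality: r = 70 ∈ Z ✓, b = 504 ∈ Z ✓.
(These identities are necessary conditions: they determine r and b for any design with these parameters, but do not by themselves prove that one exists.)

r = 70, b = 504.


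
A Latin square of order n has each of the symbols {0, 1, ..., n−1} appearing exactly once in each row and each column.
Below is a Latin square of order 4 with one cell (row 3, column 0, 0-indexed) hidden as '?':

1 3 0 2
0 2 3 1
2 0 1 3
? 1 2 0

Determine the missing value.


Row 3 contains symbols [0, 1, 2] — missing [3].
Column 0 contains symbols [0, 1, 2] — missing [3].
The missing symbol must appear in both missing sets; intersection = [3].
Therefore the hidden value is 3.

Missing value = 3.


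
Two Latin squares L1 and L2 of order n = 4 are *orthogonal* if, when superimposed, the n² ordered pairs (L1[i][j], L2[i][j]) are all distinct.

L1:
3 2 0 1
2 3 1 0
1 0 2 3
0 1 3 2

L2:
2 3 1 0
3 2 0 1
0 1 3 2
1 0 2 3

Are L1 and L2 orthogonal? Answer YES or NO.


Form the n² = 16 superimposed pairs (L1[i][j], L2[i][j]), row by row (rows and columns indexed from 0):
row 0: (3,2) (2,3) (0,1) (1,0)
row 1: (2,3) (3,2) (1,0) (0,1)
row 2: (1,0) (0,1) (2,3) (3,2)
row 3: (0,1) (1,0) (3,2) (2,3)
Orthogonality requires all 16 pairs distinct.
But the pair (2,3) repeats: cell (0,1) has L1 = 2, L2 = 3, and cell (1,0) has L1 = 2, L2 = 3.
A repeated pair means some other pair never occurs (only 4 distinct pairs out of 16), so the squares are not orthogonal.
Conclusion: NO.

NO


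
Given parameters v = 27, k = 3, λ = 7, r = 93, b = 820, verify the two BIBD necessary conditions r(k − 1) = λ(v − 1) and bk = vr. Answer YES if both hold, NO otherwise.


Condition (i): r(k − 1) = 93·2 = 186; λ(v − 1) = 7·26 = 182. Match? NO.
Condition (ii): bk = 820·3 = 2460; vr = 27·93 = 2511. Match? NO.
Both conditions hold? NO.

NO


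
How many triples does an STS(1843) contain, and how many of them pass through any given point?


An STS(v) is a 2-(v, 3, 1) BIBD: block size k = 3, λ = 1.
Replication: r(k − 1) = λ(v − 1) ⇒ r·2 = 1843 − 1 = 1842 ⇒ r = 921.
Block count: b = v(v − 1)/6 = 1843·1842/6 = 3394806/6 = 565801.

r = 921, b = 565801.


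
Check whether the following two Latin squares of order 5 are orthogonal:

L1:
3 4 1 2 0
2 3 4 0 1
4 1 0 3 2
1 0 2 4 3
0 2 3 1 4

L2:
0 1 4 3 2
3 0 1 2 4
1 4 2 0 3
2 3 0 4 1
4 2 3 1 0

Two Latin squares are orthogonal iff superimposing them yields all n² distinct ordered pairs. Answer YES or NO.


Form the n² = 25 superimposed pairs (L1[i][j], L2[i][j]), row by row (rows and columns indexed from 0):
row 0: (3,0) (4,1) (1,4) (2,3) (0,2)
row 1: (2,3) (3,0) (4,1) (0,2) (1,4)
row 2: (4,1) (1,4) (0,2) (3,0) (2,3)
row 3: (1,2) (0,3) (2,0) (4,4) (3,1)
row 4: (0,4) (2,2) (3,3) (1,1) (4,0)
Orthogonality requires all 25 pairs distinct.
But the pair (2,3) repeats: cell (0,3) has L1 = 2, L2 = 3, and cell (1,0) has L1 = 2, L2 = 3.
A repeated pair means some other pair never occurs (only 15 distinct pairs out of 25), so the squares are not orthogonal.
Conclusion: NO.

NO


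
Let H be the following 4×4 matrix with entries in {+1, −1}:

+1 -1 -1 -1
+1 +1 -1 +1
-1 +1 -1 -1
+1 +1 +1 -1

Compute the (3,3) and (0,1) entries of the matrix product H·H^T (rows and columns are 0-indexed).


Row 0 of H: [1, -1, -1, -1].
Row 1 of H: [1, 1, -1, 1].
Row 3 of H: [1, 1, 1, -1].
(H·H^T)[3][3] = Σ_j H[3][j]·H[3][j] = (1)² + (1)² + (1)² + (-1)² = 1 + 1 + 1 + 1 = 4.
(H·H^T)[0][1] = Σ_j H[0][j]·H[1][j] = (1)·(1) + (-1)·(1) + (-1)·(-1) + (-1)·(1) = 1 + -1 + 1 + -1 = 0.
So rows 0 and 1 are orthogonal; the diagonal entry equals n = 4.

(3,3) entry = 4; (0,1) entry = 0.


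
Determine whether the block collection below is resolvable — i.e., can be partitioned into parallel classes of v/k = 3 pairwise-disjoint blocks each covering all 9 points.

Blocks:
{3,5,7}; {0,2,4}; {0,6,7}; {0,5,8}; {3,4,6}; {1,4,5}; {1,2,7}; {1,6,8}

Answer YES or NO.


v = 9, block size k = 3, number of blocks = 8.
For resolvability, blocks must partition into parallel classes of size v/k = 3.
Total blocks must therefore be a multiple of 3: 8 = 3·2 + 2 ⇒ not divisible ✗.
Resolvable? NO.

NO


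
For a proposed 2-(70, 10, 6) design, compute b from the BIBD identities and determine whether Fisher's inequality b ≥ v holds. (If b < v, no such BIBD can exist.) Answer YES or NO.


b = λv(v − 1)/(k(k − 1)) = 6·70·69/(10·9) = 28980/90 = 322.
Compare with v = 70: b ≥ v, so Fisher's inequality holds.

YES


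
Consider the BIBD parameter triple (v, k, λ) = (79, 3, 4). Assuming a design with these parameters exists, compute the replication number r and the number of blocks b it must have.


Any 2-(v, k, λ) BIBD satisfies two necessary conditions:
  (i)  Each point sits in r blocks, and counting incidences through any fixed point gives r(k − 1) = λ(v − 1), so r = λ(v − 1)/(k − 1).
  (ii) Total incidences bk = vr, so b = vr/k.
Step 1: r = λ(v − 1)/(k − 1) = 4·(79 − 1)/(3 − 1) = 4·78/2 = 312/2 = 156.
Step 2: b = vr/k = 79·156/3 = 12324/3 = 4108.
Check integrality: r = 156 ∈ Z ✓, b = 4108 ∈ Z ✓.
(These identities are necessary conditions: they determine r and b for any design with these parameters, but do not by themselves prove that one exists.)

r = 156, b = 4108.


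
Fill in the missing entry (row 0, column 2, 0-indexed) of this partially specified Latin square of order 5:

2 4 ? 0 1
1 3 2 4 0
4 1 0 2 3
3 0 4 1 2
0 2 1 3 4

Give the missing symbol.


Row 0 contains symbols [0, 1, 2, 4] — missing [3].
Column 2 contains symbols [0, 1, 2, 4] — missing [3].
The missing symbol must appear in both missing sets; intersection = [3].
Therefore the hidden value is 3.

Missing value = 3.


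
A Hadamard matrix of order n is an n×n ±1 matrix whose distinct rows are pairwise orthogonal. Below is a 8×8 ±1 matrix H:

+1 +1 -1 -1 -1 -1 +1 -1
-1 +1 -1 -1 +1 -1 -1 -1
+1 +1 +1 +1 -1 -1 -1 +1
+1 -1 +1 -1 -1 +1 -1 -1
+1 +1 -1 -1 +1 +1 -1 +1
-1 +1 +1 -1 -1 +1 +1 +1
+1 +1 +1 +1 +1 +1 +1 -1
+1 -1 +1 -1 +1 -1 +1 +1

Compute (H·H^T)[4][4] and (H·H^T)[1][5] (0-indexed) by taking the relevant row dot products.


Row 1 of H: [-1, 1, -1, -1, 1, -1, -1, -1].
Row 4 of H: [1, 1, -1, -1, 1, 1, -1, 1].
Row 5 of H: [-1, 1, 1, -1, -1, 1, 1, 1].
(H·H^T)[4][4] = Σ_j H[4][j]·H[4][j] = (1)² + (1)² + (-1)² + (-1)² + (1)² + (1)² + (-1)² + (1)² = 1 + 1 + 1 + 1 + 1 + 1 + 1 + 1 = 8.
(H·H^T)[1][5] = Σ_j H[1][j]·H[5][j] = (-1)·(-1) + (1)·(1) + (-1)·(1) + (-1)·(-1) + (1)·(-1) + (-1)·(1) + (-1)·(1) + (-1)·(1) = 1 + 1 + -1 + 1 + -1 + -1 + -1 + -1 = -2.
Rows 1 and 5 are not orthogonal (dot product = -2 ≠ 0), so H is not a Hadamard matrix.

(4,4) entry = 8; (1,5) entry = -2.


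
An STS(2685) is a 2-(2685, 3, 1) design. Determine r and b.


An STS(v) is a 2-(v, 3, 1) BIBD: block size k = 3, λ = 1.
Replication: r(k − 1) = λ(v − 1) ⇒ r·2 = 2685 − 1 = 2684 ⇒ r = 1342.
Block count: bk = vr ⇒ b·3 = 2685·1342 = 3603270 ⇒ b = 1201090.

r = 1342, b = 1201090.


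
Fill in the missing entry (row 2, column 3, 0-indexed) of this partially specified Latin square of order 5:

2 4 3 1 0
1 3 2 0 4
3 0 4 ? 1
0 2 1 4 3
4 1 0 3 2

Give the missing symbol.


Row 2 contains symbols [0, 1, 3, 4] — missing [2].
Column 3 contains symbols [0, 1, 3, 4] — missing [2].
The missing symbol must appear in both missing sets; intersection = [2].
Therefore the hidden value is 2.

Missing value = 2.


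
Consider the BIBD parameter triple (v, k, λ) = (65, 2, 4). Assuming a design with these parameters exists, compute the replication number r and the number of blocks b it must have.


Any 2-(v, k, λ) BIBD satisfies two necessary conditions:
  (i)  Each point sits in r blocks, and counting incidences through any fixed point gives r(k − 1) = λ(v − 1), so r = λ(v − 1)/(k − 1).
  (ii) Total incidences bk = vr, so b = vr/k.
Step 1: r = λ(v − 1)/(k − 1) = 4·(65 − 1)/(2 − 1) = 4·64/1 = 256/1 = 256.
Step 2: b = vr/k = 65·256/2 = 16640/2 = 8320.
Check integrality: r = 256 ∈ Z ✓, b = 8320 ∈ Z ✓.
(These identities are necessary conditions: they determine r and b for any design with these parameters, but do not by themselves prove that one exists.)

r = 256, b = 8320.


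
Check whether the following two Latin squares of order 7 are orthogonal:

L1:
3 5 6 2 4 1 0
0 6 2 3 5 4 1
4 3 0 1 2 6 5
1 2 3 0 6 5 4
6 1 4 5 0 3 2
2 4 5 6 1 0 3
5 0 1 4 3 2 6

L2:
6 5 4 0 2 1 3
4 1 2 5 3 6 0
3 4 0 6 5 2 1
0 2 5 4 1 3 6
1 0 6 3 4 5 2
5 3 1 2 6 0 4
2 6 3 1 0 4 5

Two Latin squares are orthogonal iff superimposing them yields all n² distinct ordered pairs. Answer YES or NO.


Form the n² = 49 superimposed pairs (L1[i][j], L2[i][j]), row by row (rows and columns indexed from 0):
row 0: (3,6) (5,5) (6,4) (2,0) (4,2) (1,1) (0,3)
row 1: (0,4) (6,1) (2,2) (3,5) (5,3) (4,6) (1,0)
row 2: (4,3) (3,4) (0,0) (1,6) (2,5) (6,2) (5,1)
row 3: (1,0) (2,2) (3,5) (0,4) (6,1) (5,3) (4,6)
row 4: (6,1) (1,0) (4,6) (5,3) (0,4) (3,5) (2,2)
row 5: (2,5) (4,3) (5,1) (6,2) (1,6) (0,0) (3,4)
row 6: (5,2) (0,6) (1,3) (4,1) (3,0) (2,4) (6,5)
Orthogonality requires all 49 pairs distinct.
But the pair (1,0) repeats: cell (1,6) has L1 = 1, L2 = 0, and cell (3,0) has L1 = 1, L2 = 0.
A repeated pair means some other pair never occurs (only 28 distinct pairs out of 49), so the squares are not orthogonal.
Conclusion: NO.

NO


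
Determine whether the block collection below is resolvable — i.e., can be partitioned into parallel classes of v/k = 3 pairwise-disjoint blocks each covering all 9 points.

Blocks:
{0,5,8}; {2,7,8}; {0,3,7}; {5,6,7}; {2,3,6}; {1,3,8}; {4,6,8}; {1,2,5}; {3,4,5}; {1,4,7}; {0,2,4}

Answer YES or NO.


v = 9, block size k = 3, number of blocks = 11.
For resolvability, blocks must partition into parallel classes of size v/k = 3.
Total blocks must therefore be a multiple of 3: 11 = 3·3 + 2 ⇒ not divisible ✗.
Resolvable? NO.

NO


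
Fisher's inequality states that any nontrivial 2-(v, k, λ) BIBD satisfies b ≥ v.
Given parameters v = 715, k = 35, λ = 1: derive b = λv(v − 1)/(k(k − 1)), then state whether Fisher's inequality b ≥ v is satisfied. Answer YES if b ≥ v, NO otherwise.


r = λ(v − 1)/(k − 1) = 1·714/34 = 21.
b = vr/k = 715·21/35 = 429.
Fisher's inequality: b ≥ v ⇔ 429 ≥ 715? NO.

NO


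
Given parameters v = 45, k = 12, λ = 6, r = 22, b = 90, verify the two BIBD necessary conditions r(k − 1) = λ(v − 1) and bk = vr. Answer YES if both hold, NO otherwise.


Condition (i): r(k − 1) = 22·11 = 242; λ(v − 1) = 6·44 = 264. Match? NO.
Condition (ii): bk = 90·12 = 1080; vr = 45·22 = 990. Match? NO.
Both conditions hold? NO.

NO


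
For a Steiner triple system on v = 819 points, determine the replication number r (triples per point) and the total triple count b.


An STS(v) is a 2-(v, 3, 1) BIBD: block size k = 3, λ = 1.
Replication: r(k − 1) = λ(v − 1) ⇒ r·2 = 819 − 1 = 818 ⇒ r = 409.
Block count: b = v(v − 1)/6 = 819·818/6 = 669942/6 = 111657.
(Check via bk = vr: 111657·3 = 334971 = 819·409 = 334971 ✓.)

r = 409, b = 111657.


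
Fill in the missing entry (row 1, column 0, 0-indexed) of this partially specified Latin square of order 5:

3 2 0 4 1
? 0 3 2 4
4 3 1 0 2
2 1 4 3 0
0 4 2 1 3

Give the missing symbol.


Row 1 contains symbols [0, 2, 3, 4] — missing [1].
Column 0 contains symbols [0, 2, 3, 4] — missing [1].
The missing symbol must appear in both missing sets; intersection = [1].
Therefore the hidden value is 1.

Missing value = 1.


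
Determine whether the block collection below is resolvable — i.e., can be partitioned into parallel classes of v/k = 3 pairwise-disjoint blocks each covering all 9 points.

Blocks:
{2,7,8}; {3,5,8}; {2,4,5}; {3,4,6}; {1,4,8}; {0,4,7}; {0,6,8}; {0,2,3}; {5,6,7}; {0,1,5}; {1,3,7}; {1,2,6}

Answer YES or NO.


v = 9, block size k = 3, number of blocks = 12.
For resolvability, blocks must partition into parallel classes of size v/k = 3.
Total blocks must therefore be a multiple of 3: 12 = 3·4 + 0 ⇒ divisible ✓.
Greedy packing gives 4 candidate class(es). Each should be a full parallel class (size 3, covers all 9 points).
  Class 1 (3 blocks): {2,7,8}; {3,4,6}; {0,1,5}. Points covered: [0, 1, 2, 3, 4, 5, 6, 7, 8].
  Class 2 (3 blocks): {3,5,8}; {0,4,7}; {1,2,6}. Points covered: [0, 1, 2, 3, 4, 5, 6, 7, 8].
  Class 3 (3 blocks): {2,4,5}; {0,6,8}; {1,3,7}. Points covered: [0, 1, 2, 3, 4, 5, 6, 7, 8].
  Class 4 (3 blocks): {1,4,8}; {0,2,3}; {5,6,7}. Points covered: [0, 1, 2, 3, 4, 5, 6, 7, 8].
All classes full (size 3)? YES. All classes cover every point? YES.
Resolvable? YES.

YES


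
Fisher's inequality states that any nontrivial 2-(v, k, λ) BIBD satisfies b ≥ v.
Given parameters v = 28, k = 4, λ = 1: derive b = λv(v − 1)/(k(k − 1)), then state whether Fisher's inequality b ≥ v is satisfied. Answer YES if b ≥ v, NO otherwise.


b = λv(v − 1)/(k(k − 1)) = 1·28·27/(4·3) = 756/12 = 63.
Compare with v = 28: b ≥ v, so Fisher's inequality holds.

YES


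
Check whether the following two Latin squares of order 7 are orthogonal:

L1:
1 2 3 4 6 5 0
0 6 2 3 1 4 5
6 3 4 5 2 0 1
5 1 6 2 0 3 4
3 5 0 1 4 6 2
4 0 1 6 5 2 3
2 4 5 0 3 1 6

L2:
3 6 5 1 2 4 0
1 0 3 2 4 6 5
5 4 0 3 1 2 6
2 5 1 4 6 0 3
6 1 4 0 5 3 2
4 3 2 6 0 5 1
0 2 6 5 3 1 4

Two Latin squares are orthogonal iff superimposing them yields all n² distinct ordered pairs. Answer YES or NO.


Form the n² = 49 superimposed pairs (L1[i][j], L2[i][j]), row by row (rows and columns indexed from 0):
row 0: (1,3) (2,6) (3,5) (4,1) (6,2) (5,4) (0,0)
row 1: (0,1) (6,0) (2,3) (3,2) (1,4) (4,6) (5,5)
row 2: (6,5) (3,4) (4,0) (5,3) (2,1) (0,2) (1,6)
row 3: (5,2) (1,5) (6,1) (2,4) (0,6) (3,0) (4,3)
row 4: (3,6) (5,1) (0,4) (1,0) (4,5) (6,3) (2,2)
row 5: (4,4) (0,3) (1,2) (6,6) (5,0) (2,5) (3,1)
row 6: (2,0) (4,2) (5,6) (0,5) (3,3) (1,1) (6,4)
Orthogonality requires all 49 pairs distinct.
Check by first coordinate: for each symbol s of L1, list the L2 entries in the n cells where L1 = s; they must all differ.
  L1 = 0: L2 entries (in reading order) 0, 1, 2, 6, 4, 3, 5 — all 7 distinct ✓
  L1 = 1: L2 entries (in reading order) 3, 4, 6, 5, 0, 2, 1 — all 7 distinct ✓
  L1 = 2: L2 entries (in reading order) 6, 3, 1, 4, 2, 5, 0 — all 7 distinct ✓
  L1 = 3: L2 entries (in reading order) 5, 2, 4, 0, 6, 1, 3 — all 7 distinct ✓
  L1 = 4: L2 entries (in reading order) 1, 6, 0, 3, 5, 4, 2 — all 7 distinct ✓
  L1 = 5: L2 entries (in reading order) 4, 5, 3, 2, 1, 0, 6 — all 7 distinct ✓
  L1 = 6: L2 entries (in reading order) 2, 0, 5, 1, 3, 6, 4 — all 7 distinct ✓
Every symbol of L1 meets every symbol of L2 exactly once, so all 49 pairs are distinct (49 of 49).
Conclusion: YES.

YES


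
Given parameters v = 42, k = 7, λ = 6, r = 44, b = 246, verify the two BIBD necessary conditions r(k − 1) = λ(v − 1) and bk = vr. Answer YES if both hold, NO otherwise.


Condition (i): r(k − 1) = 44·6 = 264; λ(v − 1) = 6·41 = 246. Match? NO.
Condition (ii): bk = 246·7 = 1722; vr = 42·44 = 1848. Match? NO.
Both conditions hold? NO.

NO


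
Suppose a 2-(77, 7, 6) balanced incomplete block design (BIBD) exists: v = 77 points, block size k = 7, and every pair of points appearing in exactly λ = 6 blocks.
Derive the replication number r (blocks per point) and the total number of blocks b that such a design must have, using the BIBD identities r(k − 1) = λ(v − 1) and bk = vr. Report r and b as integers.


Any 2-(v, k, λ) BIBD satisfies two necessary conditions:
  (i)  Each point sits in r blocks, and counting incidences through any fixed point gives r(k − 1) = λ(v − 1), so r = λ(v − 1)/(k − 1).
  (ii) Total incidences bk = vr, so b = vr/k.
Step 1: r = λ(v − 1)/(k − 1) = 6·(77 − 1)/(7 − 1) = 6·76/6 = 456/6 = 76.
Step 2: b = vr/k = 77·76/7 = 5852/7 = 836.
Check integrality: r = 76 ∈ Z ✓, b = 836 ∈ Z ✓.
(These identities are necessary conditions: they determine r and b for any design with these parameters, but do not by themselves prove that one exists.)

r = 76, b = 836.


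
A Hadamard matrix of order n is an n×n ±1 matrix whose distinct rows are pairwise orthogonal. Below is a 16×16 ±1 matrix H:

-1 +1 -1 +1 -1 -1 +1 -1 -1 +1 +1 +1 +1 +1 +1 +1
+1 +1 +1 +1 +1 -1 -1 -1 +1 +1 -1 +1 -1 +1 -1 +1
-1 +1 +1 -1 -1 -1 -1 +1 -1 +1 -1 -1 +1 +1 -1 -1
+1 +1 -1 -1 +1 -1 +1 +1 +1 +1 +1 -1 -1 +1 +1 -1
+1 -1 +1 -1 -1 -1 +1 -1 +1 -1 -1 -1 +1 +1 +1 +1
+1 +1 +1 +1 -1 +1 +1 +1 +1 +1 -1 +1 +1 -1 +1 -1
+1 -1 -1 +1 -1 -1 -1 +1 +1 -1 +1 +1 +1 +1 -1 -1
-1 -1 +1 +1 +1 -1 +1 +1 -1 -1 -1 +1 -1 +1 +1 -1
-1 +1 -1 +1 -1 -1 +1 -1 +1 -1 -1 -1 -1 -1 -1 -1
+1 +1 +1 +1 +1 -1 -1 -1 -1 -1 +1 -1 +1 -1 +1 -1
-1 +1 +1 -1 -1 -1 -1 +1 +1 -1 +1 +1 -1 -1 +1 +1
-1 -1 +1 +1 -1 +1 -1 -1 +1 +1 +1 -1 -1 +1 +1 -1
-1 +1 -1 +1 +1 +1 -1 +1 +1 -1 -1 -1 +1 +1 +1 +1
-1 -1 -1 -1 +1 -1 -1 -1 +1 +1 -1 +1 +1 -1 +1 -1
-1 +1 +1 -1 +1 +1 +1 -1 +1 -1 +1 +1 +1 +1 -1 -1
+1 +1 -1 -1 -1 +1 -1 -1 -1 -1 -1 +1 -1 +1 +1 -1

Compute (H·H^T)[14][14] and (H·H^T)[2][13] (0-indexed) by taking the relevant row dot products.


Row 2 of H: [-1, 1, 1, -1, -1, -1, -1, 1, -1, 1, -1, -1, 1, 1, -1, -1].
Row 13 of H: [-1, -1, -1, -1, 1, -1, -1, -1, 1, 1, -1, 1, 1, -1, 1, -1].
Row 14 of H: [-1, 1, 1, -1, 1, 1, 1, -1, 1, -1, 1, 1, 1, 1, -1, -1].
(H·H^T)[14][14] = Σ_j H[14][j]·H[14][j] = (-1)² + (1)² + (1)² + (-1)² + (1)² + (1)² + (1)² + (-1)² + (1)² + (-1)² + (1)² + (1)² + (1)² + (1)² + (-1)² + (-1)² = 1 + 1 + 1 + 1 + 1 + 1 + 1 + 1 + 1 + 1 + 1 + 1 + 1 + 1 + 1 + 1 = 16.
(H·H^T)[2][13] = Σ_j H[2][j]·H[13][j] = (-1)·(-1) + (1)·(-1) + (1)·(-1) + (-1)·(-1) + (-1)·(1) + (-1)·(-1) + (-1)·(-1) + (1)·(-1) + (-1)·(1) + (1)·(1) + (-1)·(-1) + (-1)·(1) + (1)·(1) + (1)·(-1) + (-1)·(1) + (-1)·(-1) = 1 + -1 + -1 + 1 + -1 + 1 + 1 + -1 + -1 + 1 + 1 + -1 + 1 + -1 + -1 + 1 = 0.
So rows 2 and 13 are orthogonal; the diagonal entry equals n = 16.

(14,14) entry = 16; (2,13) entry = 0.
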